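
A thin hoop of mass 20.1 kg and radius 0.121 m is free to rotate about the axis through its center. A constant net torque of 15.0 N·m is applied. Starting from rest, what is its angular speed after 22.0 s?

ω ≈ 1120 rad/s

I = MR² = (20.1)(0.121)² = 0.2943 kg·m².
α = τ/I = 15.0/0.2943 = 50.97 rad/s².
ω = ω₀ + αt = 0 + (50.97)(22.0) = 1121 rad/s.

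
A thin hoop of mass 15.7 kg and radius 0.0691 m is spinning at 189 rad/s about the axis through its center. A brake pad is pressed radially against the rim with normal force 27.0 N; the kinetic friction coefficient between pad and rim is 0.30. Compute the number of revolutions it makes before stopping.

I = MR² = (15.7)(0.0691)² = 0.07496 kg·m².
Friction force f = μN = (0.30)(27.0) = 8.100 N at the rim; torque magnitude τ = fR = 0.5597 N·m, opposing ω.
|α| = τ/I = 0.5597/0.07496 = 7.466 rad/s² (deceleration).
ω² = ω₀² − 2|α|θ with ω = 0 ⇒ θ = ω₀²/(2|α|) = 2392 rad = 380.7 rev.

≈ 381 revolutions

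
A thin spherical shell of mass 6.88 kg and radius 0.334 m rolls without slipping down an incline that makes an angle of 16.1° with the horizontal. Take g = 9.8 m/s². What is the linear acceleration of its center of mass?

a ≈ 1.63 m/s²

Translation along the incline: Mg sinθ − f = Ma.
Rotation about the center: fR = Iα with I = (2/3)MR². No-slip gives a = αR, so f = (I/R²)a = (2/3)M a.
Substituting: Mg sinθ = (1 + 0.6667)Ma, so a = g sinθ/(1 + 0.6667) = (9.8) sin 16.1° / 1.667 = 1.631 m/s².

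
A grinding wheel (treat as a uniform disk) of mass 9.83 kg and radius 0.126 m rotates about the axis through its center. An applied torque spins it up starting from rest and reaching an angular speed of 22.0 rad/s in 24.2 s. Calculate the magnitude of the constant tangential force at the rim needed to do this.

F ≈ 0.563 N

I = ½MR² = (1/2)(9.83)(0.126)² = 0.07803 kg·m².
α = Δω/Δt = (22.0 − 0)/24.2 = 0.9091 rad/s².
The required torque is τ = Iα = (0.07803)(0.9091) = 0.07094 N·m.
A tangential force at the rim gives τ = FR, so F = τ/R = 0.07094/0.126 = 0.5630 N.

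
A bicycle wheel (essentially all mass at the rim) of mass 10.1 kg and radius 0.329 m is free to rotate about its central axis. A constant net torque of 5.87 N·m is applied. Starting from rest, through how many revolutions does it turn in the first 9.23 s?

≈ 36.4 revolutions

I = MR² = (10.1)(0.329)² = 1.093 kg·m².
α = τ/I = 5.87/1.093 = 5.369 rad/s².
θ = ½αt² = ½(5.369)(9.23)² = 228.7 rad.
Revolutions = θ/(2π) = 36.40.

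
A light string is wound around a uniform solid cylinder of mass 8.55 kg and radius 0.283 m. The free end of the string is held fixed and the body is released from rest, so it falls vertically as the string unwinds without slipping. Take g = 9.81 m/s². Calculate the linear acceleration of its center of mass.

Translation: Mg − T = Ma. Rotation about the center: TR = Iα with I = ½MR².
With a = αR: T = (I/R²)a = (1/2)M a, so Mg = (1 + 0.5000)Ma.
a = g/(1 + 0.5000) = 9.81/1.500 = 6.540 m/s².

a ≈ 6.54 m/s²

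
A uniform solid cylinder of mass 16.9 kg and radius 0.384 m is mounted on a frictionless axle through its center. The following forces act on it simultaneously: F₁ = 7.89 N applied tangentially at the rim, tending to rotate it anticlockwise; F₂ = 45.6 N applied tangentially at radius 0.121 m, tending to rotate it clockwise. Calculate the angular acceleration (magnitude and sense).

I = ½MR² = (1/2)(16.9)(0.384)² = 1.246 kg·m².
Taking anticlockwise as positive: τ₁ = +(7.89)(0.384) = +3.030 N·m; τ₂ = −(45.6)(0.121) = −5.518 N·m.
Net torque τ = -2.488 N·m.
α = τ/I = -2.488/1.246 = -1.997 rad/s².

α ≈ 2.00 rad/s², clockwise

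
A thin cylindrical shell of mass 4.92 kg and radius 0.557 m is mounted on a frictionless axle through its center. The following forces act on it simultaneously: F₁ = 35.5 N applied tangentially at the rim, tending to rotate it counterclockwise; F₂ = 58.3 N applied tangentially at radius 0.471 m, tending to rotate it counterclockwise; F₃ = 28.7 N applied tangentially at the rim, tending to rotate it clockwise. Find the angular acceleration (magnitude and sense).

α ≈ 20.5 rad/s², counterclockwise

I = MR² = (4.92)(0.557)² = 1.526 kg·m².
Taking counterclockwise as positive: τ₁ = +(35.5)(0.557) = +19.77 N·m; τ₂ = +(58.3)(0.471) = +27.46 N·m; τ₃ = −(28.7)(0.557) = −15.99 N·m.
Net torque τ = 31.25 N·m.
α = τ/I = 31.25/1.526 = 20.47 rad/s².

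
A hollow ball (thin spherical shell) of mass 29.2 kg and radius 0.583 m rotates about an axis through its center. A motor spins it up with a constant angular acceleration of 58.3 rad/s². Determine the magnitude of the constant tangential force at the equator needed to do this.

I = (2/3)MR² = (2/3)(29.2)(0.583)² = 6.617 kg·m².
The required torque is τ = Iα = (6.617)(58.30) = 385.7 N·m.
A tangential force at the equator gives τ = FR, so F = τ/R = 385.7/0.583 = 661.7 N.

F ≈ 662 N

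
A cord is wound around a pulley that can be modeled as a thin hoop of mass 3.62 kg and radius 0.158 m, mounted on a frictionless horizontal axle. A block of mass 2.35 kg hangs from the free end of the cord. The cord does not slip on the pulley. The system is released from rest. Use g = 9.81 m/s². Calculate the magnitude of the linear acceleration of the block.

a ≈ 3.86 m/s²

I = MR² = (3.62)(0.158)² = 0.09037 kg·m².
Block: mg − T = ma. Pulley: TR = Iα. No-slip: a = αR, so T = (I/R²)a = 3.620·a.
Then mg = (m + 3.620)a, so a = (2.35)(9.81)/(2.35 + 3.620) = 3.862 m/s².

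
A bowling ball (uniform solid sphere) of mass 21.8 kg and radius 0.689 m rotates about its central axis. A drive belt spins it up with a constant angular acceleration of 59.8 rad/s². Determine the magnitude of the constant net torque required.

I = (2/5)MR² = (2/5)(21.8)(0.689)² = 4.140 kg·m².
τ = Iα = (4.140)(59.80) = 247.5 N·m.

τ ≈ 248 N·m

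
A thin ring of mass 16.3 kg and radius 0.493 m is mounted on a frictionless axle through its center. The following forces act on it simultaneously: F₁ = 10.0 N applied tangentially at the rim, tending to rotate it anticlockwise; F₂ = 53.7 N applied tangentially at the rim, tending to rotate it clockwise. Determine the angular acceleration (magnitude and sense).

I = MR² = (16.3)(0.493)² = 3.962 kg·m².
Taking anticlockwise as positive: τ₁ = +(10.0)(0.493) = +4.930 N·m; τ₂ = −(53.7)(0.493) = −26.47 N·m.
Net torque τ = -21.54 N·m.
α = τ/I = -21.54/3.962 = -5.438 rad/s².

α ≈ 5.44 rad/s², clockwise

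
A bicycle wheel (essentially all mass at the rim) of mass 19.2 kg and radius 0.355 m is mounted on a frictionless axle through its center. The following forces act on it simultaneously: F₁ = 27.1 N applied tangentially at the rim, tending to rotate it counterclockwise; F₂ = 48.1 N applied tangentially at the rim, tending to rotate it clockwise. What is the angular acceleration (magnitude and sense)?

α ≈ 3.08 rad/s², clockwise

I = MR² = (19.2)(0.355)² = 2.420 kg·m².
Taking counterclockwise as positive: τ₁ = +(27.1)(0.355) = +9.620 N·m; τ₂ = −(48.1)(0.355) = −17.08 N·m.
Net torque τ = -7.455 N·m.
α = τ/I = -7.455/2.420 = -3.081 rad/s².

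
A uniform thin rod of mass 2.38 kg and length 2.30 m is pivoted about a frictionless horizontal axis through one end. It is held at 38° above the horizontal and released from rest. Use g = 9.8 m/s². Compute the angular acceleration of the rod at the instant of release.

About the pivot, I = (1/3)ML² = (1/3)(2.38)(2.30)² = 4.197 kg·m².
The weight acts at the center, a distance L/2 = 1.150 m from the pivot; τ = Mg(L/2) cos 38° = 21.14 N·m.
α = τ/I = 21.14/4.197 = 5.036 rad/s².
(Equivalently α = (3g/(2L)) cos 38° = 5.036 rad/s².)

α ≈ 5.04 rad/s²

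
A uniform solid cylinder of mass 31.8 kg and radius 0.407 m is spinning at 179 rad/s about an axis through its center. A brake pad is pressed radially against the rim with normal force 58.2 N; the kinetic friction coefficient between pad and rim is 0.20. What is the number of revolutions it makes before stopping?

I = ½MR² = (1/2)(31.8)(0.407)² = 2.634 kg·m².
Friction force f = μN = (0.20)(58.2) = 11.64 N at the rim; torque magnitude τ = fR = 4.737 N·m, opposing ω.
|α| = τ/I = 4.737/2.634 = 1.799 rad/s² (deceleration).
ω² = ω₀² − 2|α|θ with ω = 0 ⇒ θ = ω₀²/(2|α|) = 8907 rad = 1418 rev.

≈ 1420 revolutions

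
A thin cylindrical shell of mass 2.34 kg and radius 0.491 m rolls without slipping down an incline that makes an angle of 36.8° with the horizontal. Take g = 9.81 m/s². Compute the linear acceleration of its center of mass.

Translation along the incline: Mg sinθ − f = Ma.
Rotation about the center: fR = Iα with I = MR². No-slip gives a = αR, so f = (I/R²)a = M a.
Substituting: Mg sinθ = (1 + 1.000)Ma, so a = g sinθ/(1 + 1.000) = (9.81) sin 36.8° / 2.000 = 2.938 m/s².

a ≈ 2.94 m/s²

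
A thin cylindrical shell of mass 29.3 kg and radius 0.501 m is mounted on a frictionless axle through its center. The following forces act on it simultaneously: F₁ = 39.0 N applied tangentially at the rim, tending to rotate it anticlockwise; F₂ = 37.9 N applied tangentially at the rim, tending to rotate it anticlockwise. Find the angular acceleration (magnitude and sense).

I = MR² = (29.3)(0.501)² = 7.354 kg·m².
Taking anticlockwise as positive: τ₁ = +(39.0)(0.501) = +19.54 N·m; τ₂ = +(37.9)(0.501) = +18.99 N·m.
Net torque τ = 38.53 N·m.
α = τ/I = 38.53/7.354 = 5.239 rad/s².

α ≈ 5.24 rad/s², anticlockwise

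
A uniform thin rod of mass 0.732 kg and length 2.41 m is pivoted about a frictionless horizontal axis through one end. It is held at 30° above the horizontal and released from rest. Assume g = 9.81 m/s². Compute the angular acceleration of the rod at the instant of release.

α ≈ 5.29 rad/s²

About the pivot, I = (1/3)ML² = (1/3)(0.732)(2.41)² = 1.417 kg·m².
The weight acts at the center, a distance L/2 = 1.205 m from the pivot; τ = Mg(L/2) cos 30° = 7.494 N·m.
α = τ/I = 7.494/1.417 = 5.288 rad/s².
(Equivalently α = (3g/(2L)) cos 30° = 5.288 rad/s².)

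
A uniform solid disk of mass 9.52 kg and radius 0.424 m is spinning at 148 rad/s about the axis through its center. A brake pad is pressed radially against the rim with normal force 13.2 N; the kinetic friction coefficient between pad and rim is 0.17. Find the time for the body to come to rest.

t ≈ 133 s

I = ½MR² = (1/2)(9.52)(0.424)² = 0.8557 kg·m².
Friction force f = μN = (0.17)(13.2) = 2.244 N at the rim; torque magnitude τ = fR = 0.9515 N·m, opposing ω.
|α| = τ/I = 0.9515/0.8557 = 1.112 rad/s² (deceleration).
0 = ω₀ − |α|t ⇒ t = ω₀/|α| = 148/1.112 = 133.1 s.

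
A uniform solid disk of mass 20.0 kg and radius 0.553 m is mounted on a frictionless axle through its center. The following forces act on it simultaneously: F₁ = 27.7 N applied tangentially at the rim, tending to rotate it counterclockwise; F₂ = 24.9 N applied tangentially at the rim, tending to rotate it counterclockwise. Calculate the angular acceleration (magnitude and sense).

α ≈ 9.51 rad/s², counterclockwise

I = ½MR² = (1/2)(20.0)(0.553)² = 3.058 kg·m².
Taking counterclockwise as positive: τ₁ = +(27.7)(0.553) = +15.32 N·m; τ₂ = +(24.9)(0.553) = +13.77 N·m.
Net torque τ = 29.09 N·m.
α = τ/I = 29.09/3.058 = 9.512 rad/s².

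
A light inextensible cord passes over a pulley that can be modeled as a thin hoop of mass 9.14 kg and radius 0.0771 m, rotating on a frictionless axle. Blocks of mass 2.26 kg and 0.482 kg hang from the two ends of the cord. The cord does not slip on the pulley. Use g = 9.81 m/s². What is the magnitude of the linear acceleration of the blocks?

I = MR² = (9.14)(0.0771)² = 0.05433 kg·m².
Heavier block: m₁g − T₁ = m₁a. Lighter block: T₂ − m₂g = m₂a.
Pulley: (T₁ − T₂)R = Iα = I(a/R), so T₁ − T₂ = (I/R²)a = 1·M_p a = 9.140·a.
Adding the three: (m₁ − m₂)g = (m₁ + m₂ + 9.140)a, so a = (2.26 − 0.482)(9.81)/(2.26 + 0.482 + 9.140) = 1.468 m/s².

a ≈ 1.47 m/s²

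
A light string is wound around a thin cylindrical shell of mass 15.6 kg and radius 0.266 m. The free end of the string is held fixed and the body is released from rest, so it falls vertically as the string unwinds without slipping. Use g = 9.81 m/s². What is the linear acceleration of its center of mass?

a ≈ 4.91 m/s²

Translation: Mg − T = Ma. Rotation about the center: TR = Iα with I = MR².
With a = αR: T = (I/R²)a = M a, so Mg = (1 + 1.000)Ma.
a = g/(1 + 1.000) = 9.81/2.000 = 4.905 m/s².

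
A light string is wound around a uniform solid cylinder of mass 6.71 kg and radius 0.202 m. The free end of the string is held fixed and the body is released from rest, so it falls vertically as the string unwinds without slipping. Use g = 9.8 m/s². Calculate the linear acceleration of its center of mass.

Translation: Mg − T = Ma. Rotation about the center: TR = Iα with I = ½MR².
With a = αR: T = (I/R²)a = (1/2)M a, so Mg = (1 + 0.5000)Ma.
a = g/(1 + 0.5000) = 9.8/1.500 = 6.533 m/s².

a ≈ 6.53 m/s²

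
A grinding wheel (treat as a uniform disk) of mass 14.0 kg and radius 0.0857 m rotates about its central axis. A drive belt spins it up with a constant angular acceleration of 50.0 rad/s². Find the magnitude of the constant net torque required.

τ ≈ 2.57 N·m

I = ½MR² = (1/2)(14.0)(0.0857)² = 0.05141 kg·m².
τ = Iα = (0.05141)(50.00) = 2.571 N·m.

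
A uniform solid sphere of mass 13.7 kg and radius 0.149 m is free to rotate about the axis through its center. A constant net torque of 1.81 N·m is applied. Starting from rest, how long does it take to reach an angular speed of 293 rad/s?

t ≈ 19.7 s

I = (2/5)MR² = (2/5)(13.7)(0.149)² = 0.1217 kg·m².
α = τ/I = 1.81/0.1217 = 14.88 rad/s².
ω = αt ⇒ t = ω/α = 293/14.88 = 19.69 s.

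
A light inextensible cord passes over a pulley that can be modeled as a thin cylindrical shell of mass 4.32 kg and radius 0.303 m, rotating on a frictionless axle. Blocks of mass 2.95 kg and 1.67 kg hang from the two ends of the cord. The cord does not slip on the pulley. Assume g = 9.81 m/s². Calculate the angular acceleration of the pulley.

α ≈ 4.64 rad/s²

I = MR² = (4.32)(0.303)² = 0.3966 kg·m².
Heavier block: m₁g − T₁ = m₁a. Lighter block: T₂ − m₂g = m₂a.
Pulley: (T₁ − T₂)R = Iα = I(a/R), so T₁ − T₂ = (I/R²)a = 1·M_p a = 4.320·a.
Adding the three: (m₁ − m₂)g = (m₁ + m₂ + 4.320)a, so a = (2.95 − 1.67)(9.81)/(2.95 + 1.67 + 4.320) = 1.405 m/s².
α = a/R = 1.405/0.303 = 4.636 rad/s².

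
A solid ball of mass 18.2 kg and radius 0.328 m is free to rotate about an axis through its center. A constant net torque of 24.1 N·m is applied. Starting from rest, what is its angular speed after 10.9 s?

I = (2/5)MR² = (2/5)(18.2)(0.328)² = 0.7832 kg·m².
α = τ/I = 24.1/0.7832 = 30.77 rad/s².
ω = ω₀ + αt = 0 + (30.77)(10.9) = 335.4 rad/s.

ω ≈ 335 rad/s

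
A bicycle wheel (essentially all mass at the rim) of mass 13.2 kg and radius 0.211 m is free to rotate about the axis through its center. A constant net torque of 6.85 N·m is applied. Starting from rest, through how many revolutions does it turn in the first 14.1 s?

I = MR² = (13.2)(0.211)² = 0.5877 kg·m².
α = τ/I = 6.85/0.5877 = 11.66 rad/s².
θ = ½αt² = ½(11.66)(14.1)² = 1159 rad.
Revolutions = θ/(2π) = 184.4.

≈ 184 revolutions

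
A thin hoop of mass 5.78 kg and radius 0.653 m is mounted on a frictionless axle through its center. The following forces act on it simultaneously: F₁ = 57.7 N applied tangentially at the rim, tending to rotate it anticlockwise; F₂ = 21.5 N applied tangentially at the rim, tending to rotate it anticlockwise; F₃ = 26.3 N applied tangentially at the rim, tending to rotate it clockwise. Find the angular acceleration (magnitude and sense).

α ≈ 14.0 rad/s², anticlockwise

I = MR² = (5.78)(0.653)² = 2.465 kg·m².
Taking anticlockwise as positive: τ₁ = +(57.7)(0.653) = +37.68 N·m; τ₂ = +(21.5)(0.653) = +14.04 N·m; τ₃ = −(26.3)(0.653) = −17.17 N·m.
Net torque τ = 34.54 N·m.
α = τ/I = 34.54/2.465 = 14.02 rad/s².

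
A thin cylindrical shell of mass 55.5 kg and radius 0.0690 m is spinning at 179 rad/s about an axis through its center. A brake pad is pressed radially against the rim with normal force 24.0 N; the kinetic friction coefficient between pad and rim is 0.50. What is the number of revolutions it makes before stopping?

I = MR² = (55.5)(0.0690)² = 0.2642 kg·m².
Friction force f = μN = (0.50)(24.0) = 12.00 N at the rim; torque magnitude τ = fR = 0.8280 N·m, opposing ω.
|α| = τ/I = 0.8280/0.2642 = 3.134 rad/s² (deceleration).
ω² = ω₀² − 2|α|θ with ω = 0 ⇒ θ = ω₀²/(2|α|) = 5113 rad = 813.7 rev.

≈ 814 revolutions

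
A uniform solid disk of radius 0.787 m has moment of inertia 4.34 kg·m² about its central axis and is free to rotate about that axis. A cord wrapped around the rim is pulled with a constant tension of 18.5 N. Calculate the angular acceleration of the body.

α ≈ 3.35 rad/s²

τ = F R = (18.5)(0.787) = 14.56 N·m.
Newton's second law for rotation, τ = Iα, gives α = τ/I = 14.56/4.340 = 3.355 rad/s².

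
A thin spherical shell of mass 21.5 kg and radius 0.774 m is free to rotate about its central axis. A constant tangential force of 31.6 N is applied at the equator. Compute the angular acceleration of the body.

α ≈ 2.85 rad/s²

I = (2/3)MR² = (2/3)(21.5)(0.774)² = 8.587 kg·m².
τ = F R = (31.6)(0.774) = 24.46 N·m.
Newton's second law for rotation, τ = Iα, gives α = τ/I = 24.46/8.587 = 2.848 rad/s².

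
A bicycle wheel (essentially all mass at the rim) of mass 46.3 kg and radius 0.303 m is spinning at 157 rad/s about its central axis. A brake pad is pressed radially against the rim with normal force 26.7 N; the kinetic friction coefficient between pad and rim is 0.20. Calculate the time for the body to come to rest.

I = MR² = (46.3)(0.303)² = 4.251 kg·m².
Friction force f = μN = (0.20)(26.7) = 5.340 N at the rim; torque magnitude τ = fR = 1.618 N·m, opposing ω.
|α| = τ/I = 1.618/4.251 = 0.3806 rad/s² (deceleration).
0 = ω₀ − |α|t ⇒ t = ω₀/|α| = 157/0.3806 = 412.5 s.

t ≈ 412 s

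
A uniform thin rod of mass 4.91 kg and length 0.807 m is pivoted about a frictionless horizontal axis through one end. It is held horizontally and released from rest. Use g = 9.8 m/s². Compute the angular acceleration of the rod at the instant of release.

About the pivot, I = (1/3)ML² = (1/3)(4.91)(0.807)² = 1.066 kg·m².
The weight acts at the center, a distance L/2 = 0.4035 m from the pivot; τ = Mg(L/2) = 19.42 N·m.
α = τ/I = 19.42/1.066 = 18.22 rad/s².
(Equivalently α = (3g/(2L)) = 18.22 rad/s².)

α ≈ 18.2 rad/s²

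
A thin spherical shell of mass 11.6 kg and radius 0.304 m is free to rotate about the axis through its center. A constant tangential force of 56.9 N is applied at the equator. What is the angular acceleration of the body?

α ≈ 24.2 rad/s²

I = (2/3)MR² = (2/3)(11.6)(0.304)² = 0.7147 kg·m².
τ = F R = (56.9)(0.304) = 17.30 N·m.
From τ = Iα: α = 17.30/0.7147 = 24.20 rad/s².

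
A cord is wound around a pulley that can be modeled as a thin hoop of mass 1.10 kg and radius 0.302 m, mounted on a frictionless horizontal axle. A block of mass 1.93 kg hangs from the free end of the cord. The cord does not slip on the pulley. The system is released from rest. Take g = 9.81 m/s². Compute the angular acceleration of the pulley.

I = MR² = (1.10)(0.302)² = 0.1003 kg·m².
Block: mg − T = ma. Pulley: TR = Iα. No-slip: a = αR, so T = (I/R²)a = 1.100·a.
Then mg = (m + 1.100)a, so a = (1.93)(9.81)/(1.93 + 1.100) = 6.249 m/s².
α = a/R = 6.249/0.302 = 20.69 rad/s².

α ≈ 20.7 rad/s²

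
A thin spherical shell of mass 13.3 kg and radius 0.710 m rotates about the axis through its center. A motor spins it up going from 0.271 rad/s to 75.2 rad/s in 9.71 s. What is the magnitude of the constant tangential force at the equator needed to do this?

I = (2/3)MR² = (2/3)(13.3)(0.710)² = 4.470 kg·m².
α = Δω/Δt = (75.2 − 0.271)/9.71 = 7.717 rad/s².
The required torque is τ = Iα = (4.470)(7.717) = 34.49 N·m.
A tangential force at the equator gives τ = FR, so F = τ/R = 34.49/0.710 = 48.58 N.

F ≈ 48.6 N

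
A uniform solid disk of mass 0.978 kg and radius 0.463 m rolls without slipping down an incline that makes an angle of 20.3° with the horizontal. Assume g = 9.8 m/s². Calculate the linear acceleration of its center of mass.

a ≈ 2.27 m/s²

Translation along the incline: Mg sinθ − f = Ma.
Rotation about the center: fR = Iα with I = ½MR². No-slip gives a = αR, so f = (I/R²)a = (1/2)M a.
Substituting: Mg sinθ = (1 + 0.5000)Ma, so a = g sinθ/(1 + 0.5000) = (9.8) sin 20.3° / 1.500 = 2.267 m/s².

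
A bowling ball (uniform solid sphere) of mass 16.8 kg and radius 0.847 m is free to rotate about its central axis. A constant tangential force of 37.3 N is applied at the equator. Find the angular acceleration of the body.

α ≈ 6.55 rad/s²

I = (2/5)MR² = (2/5)(16.8)(0.847)² = 4.821 kg·m².
τ = F R = (37.3)(0.847) = 31.59 N·m.
From τ = Iα: α = 31.59/4.821 = 6.553 rad/s².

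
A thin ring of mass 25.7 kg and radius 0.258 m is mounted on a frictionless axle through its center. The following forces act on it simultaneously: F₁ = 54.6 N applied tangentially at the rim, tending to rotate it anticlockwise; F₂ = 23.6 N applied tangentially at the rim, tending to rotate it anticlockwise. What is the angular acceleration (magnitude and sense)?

I = MR² = (25.7)(0.258)² = 1.711 kg·m².
Taking anticlockwise as positive: τ₁ = +(54.6)(0.258) = +14.09 N·m; τ₂ = +(23.6)(0.258) = +6.089 N·m.
Net torque τ = 20.18 N·m.
α = τ/I = 20.18/1.711 = 11.79 rad/s².

α ≈ 11.8 rad/s², anticlockwise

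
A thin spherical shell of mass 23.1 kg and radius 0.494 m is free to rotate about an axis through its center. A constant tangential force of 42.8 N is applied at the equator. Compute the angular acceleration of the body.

I = (2/3)MR² = (2/3)(23.1)(0.494)² = 3.758 kg·m².
τ = F R = (42.8)(0.494) = 21.14 N·m.
From τ = Iα: α = 21.14/3.758 = 5.626 rad/s².

α ≈ 5.63 rad/s²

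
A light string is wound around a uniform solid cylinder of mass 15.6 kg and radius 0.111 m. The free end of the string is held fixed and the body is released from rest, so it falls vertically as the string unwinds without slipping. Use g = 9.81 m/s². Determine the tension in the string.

T ≈ 51.0 N

Translation: Mg − T = Ma. Rotation about the center: TR = Iα with I = ½MR².
With a = αR: T = (I/R²)a = (1/2)M a, so Mg = (1 + 0.5000)Ma.
a = g/(1 + 0.5000) = 9.81/1.500 = 6.540 m/s².
T = 0.5000·M·a = (0.5000)(15.6)(6.540) = 51.01 N.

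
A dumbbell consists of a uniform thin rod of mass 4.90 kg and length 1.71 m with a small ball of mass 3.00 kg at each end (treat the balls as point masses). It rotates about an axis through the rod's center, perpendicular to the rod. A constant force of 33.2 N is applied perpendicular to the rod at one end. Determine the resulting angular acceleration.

α ≈ 5.09 rad/s²

I_rod = (1/12)ML² = (1/12)(4.90)(1.71)² = 1.194 kg·m².
I_balls = 2·m·(L/2)² = 2(3.00)(0.8550)² = 4.386 kg·m².
Total I = 5.580 kg·m².
τ = F·(L/2) = (33.2)(0.855) = 28.39 N·m.
α = τ/I = 28.39/5.580 = 5.087 rad/s².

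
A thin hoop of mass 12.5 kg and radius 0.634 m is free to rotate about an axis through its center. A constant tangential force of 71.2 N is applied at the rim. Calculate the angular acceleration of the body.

α ≈ 8.98 rad/s²

I = MR² = (12.5)(0.634)² = 5.024 kg·m².
τ = F R = (71.2)(0.634) = 45.14 N·m.
From τ = Iα: α = 45.14/5.024 = 8.984 rad/s².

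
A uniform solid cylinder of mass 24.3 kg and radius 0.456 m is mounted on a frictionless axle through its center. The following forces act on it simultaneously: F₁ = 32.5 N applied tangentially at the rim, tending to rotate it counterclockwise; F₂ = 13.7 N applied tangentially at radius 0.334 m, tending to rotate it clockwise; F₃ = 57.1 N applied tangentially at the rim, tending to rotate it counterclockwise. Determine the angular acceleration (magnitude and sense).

α ≈ 14.4 rad/s², counterclockwise

I = ½MR² = (1/2)(24.3)(0.456)² = 2.526 kg·m².
Taking counterclockwise as positive: τ₁ = +(32.5)(0.456) = +14.82 N·m; τ₂ = −(13.7)(0.334) = −4.576 N·m; τ₃ = +(57.1)(0.456) = +26.04 N·m.
Net torque τ = 36.28 N·m.
α = τ/I = 36.28/2.526 = 14.36 rad/s².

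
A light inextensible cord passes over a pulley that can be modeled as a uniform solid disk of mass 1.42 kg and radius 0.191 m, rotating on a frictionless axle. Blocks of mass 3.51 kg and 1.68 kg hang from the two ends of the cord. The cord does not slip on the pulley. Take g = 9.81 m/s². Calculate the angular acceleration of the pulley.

α ≈ 15.9 rad/s²

I = ½MR² = (1/2)(1.42)(0.191)² = 0.02590 kg·m².
Heavier block: m₁g − T₁ = m₁a. Lighter block: T₂ − m₂g = m₂a.
Pulley: (T₁ − T₂)R = Iα = I(a/R), so T₁ − T₂ = (I/R²)a = (1/2)M_p a = 0.7100·a.
Adding the three: (m₁ − m₂)g = (m₁ + m₂ + 0.7100)a, so a = (3.51 − 1.68)(9.81)/(3.51 + 1.68 + 0.7100) = 3.043 m/s².
α = a/R = 3.043/0.191 = 15.93 rad/s².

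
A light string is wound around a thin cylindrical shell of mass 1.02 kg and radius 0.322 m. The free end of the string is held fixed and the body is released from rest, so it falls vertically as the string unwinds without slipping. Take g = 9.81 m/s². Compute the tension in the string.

T ≈ 5.00 N

Translation: Mg − T = Ma. Rotation about the center: TR = Iα with I = MR².
With a = αR: T = (I/R²)a = M a, so Mg = (1 + 1.000)Ma.
a = g/(1 + 1.000) = 9.81/2.000 = 4.905 m/s².
T = 1.000·M·a = (1.000)(1.02)(4.905) = 5.003 N.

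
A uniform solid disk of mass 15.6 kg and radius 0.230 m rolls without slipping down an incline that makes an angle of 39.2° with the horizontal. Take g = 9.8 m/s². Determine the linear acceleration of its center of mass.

Translation along the incline: Mg sinθ − f = Ma.
Rotation about the center: fR = Iα with I = ½MR². No-slip gives a = αR, so f = (I/R²)a = (1/2)M a.
Substituting: Mg sinθ = (1 + 0.5000)Ma, so a = g sinθ/(1 + 0.5000) = (9.8) sin 39.2° / 1.500 = 4.129 m/s².

a ≈ 4.13 m/s²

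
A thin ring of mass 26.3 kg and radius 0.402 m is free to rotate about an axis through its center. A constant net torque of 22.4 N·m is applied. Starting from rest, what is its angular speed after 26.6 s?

ω ≈ 140 rad/s

I = MR² = (26.3)(0.402)² = 4.250 kg·m².
α = τ/I = 22.4/4.250 = 5.270 rad/s².
ω = ω₀ + αt = 0 + (5.270)(26.6) = 140.2 rad/s.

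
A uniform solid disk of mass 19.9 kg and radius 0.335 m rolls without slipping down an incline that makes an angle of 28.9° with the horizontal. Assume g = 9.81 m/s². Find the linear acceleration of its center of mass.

a ≈ 3.16 m/s²

Translation along the incline: Mg sinθ − f = Ma.
Rotation about the center: fR = Iα with I = ½MR². No-slip gives a = αR, so f = (I/R²)a = (1/2)M a.
Substituting: Mg sinθ = (1 + 0.5000)Ma, so a = g sinθ/(1 + 0.5000) = (9.81) sin 28.9° / 1.500 = 3.161 m/s².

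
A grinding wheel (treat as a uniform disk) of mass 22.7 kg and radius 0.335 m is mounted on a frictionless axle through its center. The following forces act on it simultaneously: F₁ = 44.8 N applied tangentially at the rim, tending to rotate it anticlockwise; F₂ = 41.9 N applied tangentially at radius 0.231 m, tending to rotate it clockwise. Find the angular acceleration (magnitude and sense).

α ≈ 4.18 rad/s², anticlockwise

I = ½MR² = (1/2)(22.7)(0.335)² = 1.274 kg·m².
Taking anticlockwise as positive: τ₁ = +(44.8)(0.335) = +15.01 N·m; τ₂ = −(41.9)(0.231) = −9.679 N·m.
Net torque τ = 5.329 N·m.
α = τ/I = 5.329/1.274 = 4.184 rad/s².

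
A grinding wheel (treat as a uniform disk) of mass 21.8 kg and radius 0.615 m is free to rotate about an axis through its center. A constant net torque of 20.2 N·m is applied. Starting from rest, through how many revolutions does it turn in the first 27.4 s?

≈ 293 revolutions

I = ½MR² = (1/2)(21.8)(0.615)² = 4.123 kg·m².
α = τ/I = 20.2/4.123 = 4.900 rad/s².
θ = ½αt² = ½(4.900)(27.4)² = 1839 rad.
Revolutions = θ/(2π) = 292.7.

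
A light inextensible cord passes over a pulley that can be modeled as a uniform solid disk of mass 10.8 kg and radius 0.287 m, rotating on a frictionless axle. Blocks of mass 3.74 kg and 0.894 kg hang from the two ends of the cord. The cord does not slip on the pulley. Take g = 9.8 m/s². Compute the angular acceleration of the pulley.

I = ½MR² = (1/2)(10.8)(0.287)² = 0.4448 kg·m².
Heavier block: m₁g − T₁ = m₁a. Lighter block: T₂ − m₂g = m₂a.
Pulley: (T₁ − T₂)R = Iα = I(a/R), so T₁ − T₂ = (I/R²)a = (1/2)M_p a = 5.400·a.
Adding the three: (m₁ − m₂)g = (m₁ + m₂ + 5.400)a, so a = (3.74 − 0.894)(9.8)/(3.74 + 0.894 + 5.400) = 2.780 m/s².
α = a/R = 2.780/0.287 = 9.685 rad/s².

α ≈ 9.69 rad/s²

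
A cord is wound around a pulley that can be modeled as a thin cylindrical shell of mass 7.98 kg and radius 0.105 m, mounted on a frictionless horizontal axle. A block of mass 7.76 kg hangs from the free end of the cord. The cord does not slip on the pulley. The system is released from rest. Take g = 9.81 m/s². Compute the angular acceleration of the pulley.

α ≈ 46.1 rad/s²

I = MR² = (7.98)(0.105)² = 0.08798 kg·m².
Block: mg − T = ma. Pulley: TR = Iα. No-slip: a = αR, so T = (I/R²)a = 7.980·a.
Then mg = (m + 7.980)a, so a = (7.76)(9.81)/(7.76 + 7.980) = 4.836 m/s².
α = a/R = 4.836/0.105 = 46.06 rad/s².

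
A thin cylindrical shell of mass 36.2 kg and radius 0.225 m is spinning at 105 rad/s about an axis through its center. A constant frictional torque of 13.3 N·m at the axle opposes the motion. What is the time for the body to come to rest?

t ≈ 14.5 s

I = MR² = (36.2)(0.225)² = 1.833 kg·m².
The net torque has magnitude 13.3 N·m, opposing ω.
|α| = τ/I = 13.30/1.833 = 7.257 rad/s² (deceleration).
0 = ω₀ − |α|t ⇒ t = ω₀/|α| = 105/7.257 = 14.47 s.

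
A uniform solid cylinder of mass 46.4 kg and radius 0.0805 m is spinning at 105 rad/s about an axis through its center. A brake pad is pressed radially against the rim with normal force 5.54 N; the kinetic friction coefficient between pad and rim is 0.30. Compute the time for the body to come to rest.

t ≈ 118 s

I = ½MR² = (1/2)(46.4)(0.0805)² = 0.1503 kg·m².
Friction force f = μN = (0.30)(5.54) = 1.662 N at the rim; torque magnitude τ = fR = 0.1338 N·m, opposing ω.
|α| = τ/I = 0.1338/0.1503 = 0.8899 rad/s² (deceleration).
0 = ω₀ − |α|t ⇒ t = ω₀/|α| = 105/0.8899 = 118.0 s.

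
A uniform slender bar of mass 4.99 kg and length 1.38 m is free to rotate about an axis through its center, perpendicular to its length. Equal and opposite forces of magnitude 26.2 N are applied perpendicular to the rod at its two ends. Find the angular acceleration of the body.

I = (1/12)ML² = (1/12)(4.99)(1.38)² = 0.7919 kg·m².
The couple gives τ = F·(L/2) + F·(L/2) = F L = (26.2)(1.38) = 36.16 N·m.
From τ = Iα: α = 36.16/0.7919 = 45.66 rad/s².

α ≈ 45.7 rad/s²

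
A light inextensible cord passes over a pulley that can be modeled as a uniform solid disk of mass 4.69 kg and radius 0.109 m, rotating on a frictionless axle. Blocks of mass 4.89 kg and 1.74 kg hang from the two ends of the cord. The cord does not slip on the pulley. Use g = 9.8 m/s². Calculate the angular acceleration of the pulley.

I = ½MR² = (1/2)(4.69)(0.109)² = 0.02786 kg·m².
Heavier block: m₁g − T₁ = m₁a. Lighter block: T₂ − m₂g = m₂a.
Pulley: (T₁ − T₂)R = Iα = I(a/R), so T₁ − T₂ = (I/R²)a = (1/2)M_p a = 2.345·a.
Adding the three: (m₁ − m₂)g = (m₁ + m₂ + 2.345)a, so a = (4.89 − 1.74)(9.8)/(4.89 + 1.74 + 2.345) = 3.440 m/s².
α = a/R = 3.440/0.109 = 31.56 rad/s².

α ≈ 31.6 rad/s²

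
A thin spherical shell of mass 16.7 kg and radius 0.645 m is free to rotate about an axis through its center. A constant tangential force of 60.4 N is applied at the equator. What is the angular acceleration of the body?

I = (2/3)MR² = (2/3)(16.7)(0.645)² = 4.632 kg·m².
τ = F R = (60.4)(0.645) = 38.96 N·m.
From τ = Iα: α = 38.96/4.632 = 8.411 rad/s².

α ≈ 8.41 rad/s²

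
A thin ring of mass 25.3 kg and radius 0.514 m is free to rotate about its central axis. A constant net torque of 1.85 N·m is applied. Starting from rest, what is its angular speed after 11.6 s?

I = MR² = (25.3)(0.514)² = 6.684 kg·m².
α = τ/I = 1.85/6.684 = 0.2768 rad/s².
ω = ω₀ + αt = 0 + (0.2768)(11.6) = 3.211 rad/s.

ω ≈ 3.21 rad/s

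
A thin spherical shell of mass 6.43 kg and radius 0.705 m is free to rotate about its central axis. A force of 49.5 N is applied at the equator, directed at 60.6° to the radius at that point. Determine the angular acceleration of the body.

I = (2/3)MR² = (2/3)(6.43)(0.705)² = 2.131 kg·m².
Only the tangential component produces torque: τ = F R sinθ = (49.5)(0.705) sin 60.6° = 30.40 N·m.
Newton's second law for rotation, τ = Iα, gives α = τ/I = 30.40/2.131 = 14.27 rad/s².

α ≈ 14.3 rad/s²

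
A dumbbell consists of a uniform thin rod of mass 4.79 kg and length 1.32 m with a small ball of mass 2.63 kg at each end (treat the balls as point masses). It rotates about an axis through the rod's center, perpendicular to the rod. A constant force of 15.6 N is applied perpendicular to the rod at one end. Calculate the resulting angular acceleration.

α ≈ 3.45 rad/s²

I_rod = (1/12)ML² = (1/12)(4.79)(1.32)² = 0.6955 kg·m².
I_balls = 2·m·(L/2)² = 2(2.63)(0.6600)² = 2.291 kg·m².
Total I = 2.987 kg·m².
τ = F·(L/2) = (15.6)(0.660) = 10.30 N·m.
α = τ/I = 10.30/2.987 = 3.447 rad/s².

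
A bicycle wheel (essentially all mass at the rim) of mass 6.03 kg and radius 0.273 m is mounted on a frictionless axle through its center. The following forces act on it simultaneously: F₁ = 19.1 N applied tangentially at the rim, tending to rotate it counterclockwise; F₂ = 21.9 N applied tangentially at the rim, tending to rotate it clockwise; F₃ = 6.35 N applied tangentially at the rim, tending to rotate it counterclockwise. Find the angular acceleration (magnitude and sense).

I = MR² = (6.03)(0.273)² = 0.4494 kg·m².
Taking counterclockwise as positive: τ₁ = +(19.1)(0.273) = +5.214 N·m; τ₂ = −(21.9)(0.273) = −5.979 N·m; τ₃ = +(6.35)(0.273) = +1.734 N·m.
Net torque τ = 0.9692 N·m.
α = τ/I = 0.9692/0.4494 = 2.156 rad/s².

α ≈ 2.16 rad/s², counterclockwise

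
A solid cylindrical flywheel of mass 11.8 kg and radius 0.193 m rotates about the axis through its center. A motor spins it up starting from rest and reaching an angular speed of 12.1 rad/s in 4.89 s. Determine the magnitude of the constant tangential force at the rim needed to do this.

F ≈ 2.82 N

I = ½MR² = (1/2)(11.8)(0.193)² = 0.2198 kg·m².
α = Δω/Δt = (12.1 − 0)/4.89 = 2.474 rad/s².
The required torque is τ = Iα = (0.2198)(2.474) = 0.5438 N·m.
A tangential force at the rim gives τ = FR, so F = τ/R = 0.5438/0.193 = 2.818 N.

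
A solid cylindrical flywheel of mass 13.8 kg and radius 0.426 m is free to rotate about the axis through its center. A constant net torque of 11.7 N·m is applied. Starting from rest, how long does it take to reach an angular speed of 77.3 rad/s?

I = ½MR² = (1/2)(13.8)(0.426)² = 1.252 kg·m².
α = τ/I = 11.7/1.252 = 9.344 rad/s².
ω = αt ⇒ t = ω/α = 77.3/9.344 = 8.273 s.

t ≈ 8.27 s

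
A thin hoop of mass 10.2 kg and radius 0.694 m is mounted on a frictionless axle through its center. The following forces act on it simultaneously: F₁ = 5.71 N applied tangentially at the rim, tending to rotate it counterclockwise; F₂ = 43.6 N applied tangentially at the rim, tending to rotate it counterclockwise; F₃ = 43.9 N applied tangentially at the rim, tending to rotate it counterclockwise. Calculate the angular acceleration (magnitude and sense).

α ≈ 13.2 rad/s², counterclockwise

I = MR² = (10.2)(0.694)² = 4.913 kg·m².
Taking counterclockwise as positive: τ₁ = +(5.71)(0.694) = +3.963 N·m; τ₂ = +(43.6)(0.694) = +30.26 N·m; τ₃ = +(43.9)(0.694) = +30.47 N·m.
Net torque τ = 64.69 N·m.
α = τ/I = 64.69/4.913 = 13.17 rad/s².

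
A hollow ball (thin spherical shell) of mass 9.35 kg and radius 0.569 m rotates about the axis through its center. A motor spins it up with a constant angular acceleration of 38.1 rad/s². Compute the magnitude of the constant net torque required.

I = (2/3)MR² = (2/3)(9.35)(0.569)² = 2.018 kg·m².
τ = Iα = (2.018)(38.10) = 76.89 N·m.

τ ≈ 76.9 N·m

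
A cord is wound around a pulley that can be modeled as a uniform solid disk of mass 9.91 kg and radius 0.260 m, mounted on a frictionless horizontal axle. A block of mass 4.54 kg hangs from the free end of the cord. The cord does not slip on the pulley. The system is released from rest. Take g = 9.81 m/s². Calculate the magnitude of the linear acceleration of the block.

a ≈ 4.69 m/s²

I = ½MR² = (1/2)(9.91)(0.260)² = 0.3350 kg·m².
Block: mg − T = ma. Pulley: TR = Iα. No-slip: a = αR, so T = (I/R²)a = 4.955·a.
Then mg = (m + 4.955)a, so a = (4.54)(9.81)/(4.54 + 4.955) = 4.691 m/s².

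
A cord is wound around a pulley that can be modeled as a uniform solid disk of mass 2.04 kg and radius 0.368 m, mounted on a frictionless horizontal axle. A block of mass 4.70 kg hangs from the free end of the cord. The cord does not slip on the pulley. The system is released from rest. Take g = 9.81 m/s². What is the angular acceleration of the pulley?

I = ½MR² = (1/2)(2.04)(0.368)² = 0.1381 kg·m².
Block: mg − T = ma. Pulley: TR = Iα. No-slip: a = αR, so T = (I/R²)a = 1.020·a.
Then mg = (m + 1.020)a, so a = (4.70)(9.81)/(4.70 + 1.020) = 8.061 m/s².
α = a/R = 8.061/0.368 = 21.90 rad/s².

α ≈ 21.9 rad/s²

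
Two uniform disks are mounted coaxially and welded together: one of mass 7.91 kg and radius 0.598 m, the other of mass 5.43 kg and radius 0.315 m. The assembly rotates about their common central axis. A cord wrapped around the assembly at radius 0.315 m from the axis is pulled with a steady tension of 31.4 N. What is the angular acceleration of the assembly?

α ≈ 5.87 rad/s²

I = ½M₁R₁² + ½M₂R₂² = ½(7.91)(0.598)² + ½(5.43)(0.315)² = 1.684 kg·m².
τ = F r = (31.4)(0.315) = 9.891 N·m.
α = τ/I = 9.891/1.684 = 5.874 rad/s².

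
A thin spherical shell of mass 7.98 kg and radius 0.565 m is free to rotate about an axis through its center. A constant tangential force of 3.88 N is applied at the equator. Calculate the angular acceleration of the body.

I = (2/3)MR² = (2/3)(7.98)(0.565)² = 1.698 kg·m².
τ = F R = (3.88)(0.565) = 2.192 N·m.
From τ = Iα: α = 2.192/1.698 = 1.291 rad/s².

α ≈ 1.29 rad/s²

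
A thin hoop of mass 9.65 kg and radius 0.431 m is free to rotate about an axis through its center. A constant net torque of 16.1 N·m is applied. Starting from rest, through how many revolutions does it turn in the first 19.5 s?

≈ 272 revolutions

I = MR² = (9.65)(0.431)² = 1.793 kg·m².
α = τ/I = 16.1/1.793 = 8.981 rad/s².
θ = ½αt² = ½(8.981)(19.5)² = 1708 rad.
Revolutions = θ/(2π) = 271.8.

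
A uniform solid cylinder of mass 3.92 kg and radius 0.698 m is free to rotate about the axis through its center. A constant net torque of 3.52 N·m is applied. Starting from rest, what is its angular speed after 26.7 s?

ω ≈ 98.4 rad/s

I = ½MR² = (1/2)(3.92)(0.698)² = 0.9549 kg·m².
α = τ/I = 3.52/0.9549 = 3.686 rad/s².
ω = ω₀ + αt = 0 + (3.686)(26.7) = 98.42 rad/s.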